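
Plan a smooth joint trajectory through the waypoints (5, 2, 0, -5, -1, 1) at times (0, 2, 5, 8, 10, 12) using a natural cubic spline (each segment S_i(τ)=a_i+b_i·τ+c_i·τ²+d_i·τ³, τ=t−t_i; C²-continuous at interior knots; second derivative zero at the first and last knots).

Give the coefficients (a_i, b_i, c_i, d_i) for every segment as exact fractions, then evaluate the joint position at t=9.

Δ: Δ0=-3/2, Δ1=-2/3, Δ2=-5/3, Δ3=2, Δ4=1
row 1: diag=10, rhs=5; c'=3/10, d'=1/2
row 2: denom=12−3·3/10=111/10; d'=(-6−3·1/2)/(111/10)=-25/37
row 3: denom=10−3·10/37=340/37; d'=(22−3·-25/37)/(340/37)=889/340
row 4: denom=8−2·37/170=643/85; d'=(-6−2·889/340)/(643/85)=-1909/1286
back: M4=-1909/1286
back: M3=889/340−37/170·-1909/1286=1889/643
back: M2=-25/37−10/37·1889/643=-945/643
back: M1=1/2−3/10·-945/643=605/643
M: M0=0, M1=605/643, M2=-945/643, M3=1889/643, M4=-1909/1286, M5=0
seg 0: a=5, c=M0/2=0, d=(M1−M0)/(6·2)=605/7716, b=Δ0−h0·(2M0+M1)/6=-6997/3858
seg 1: a=2, c=M1/2=605/1286, d=(M2−M1)/(6·3)=-775/5787, b=Δ1−h1·(2M1+M2)/6=-3367/3858
seg 2: a=0, c=M2/2=-945/1286, d=(M3−M2)/(6·3)=1417/5787, b=Δ2−h2·(2M2+M3)/6=-6427/3858
seg 3: a=-5, c=M3/2=1889/1286, d=(M4−M3)/(6·2)=-5687/15432, b=Δ3−h3·(2M3+M4)/6=2069/3858
seg 4: a=-1, c=M4/2=-1909/2572, d=(M5−M4)/(6·2)=1909/15432, b=Δ4−h4·(2M4+M5)/6=3838/1929
t_q=9 → seg 3, τ=1; S=-5+2069/3858·τ+1889/1286·τ²+-5687/15432·τ³=-17301/5144

  seg 0: a=5 b=-6997/3858 c=0 d=605/7716
  seg 1: a=2 b=-3367/3858 c=605/1286 d=-775/5787
  seg 2: a=0 b=-6427/3858 c=-945/1286 d=1417/5787
  seg 3: a=-5 b=2069/3858 c=1889/1286 d=-5687/15432
  seg 4: a=-1 b=3838/1929 c=-1909/2572 d=1909/15432
S(9) = -17301/5144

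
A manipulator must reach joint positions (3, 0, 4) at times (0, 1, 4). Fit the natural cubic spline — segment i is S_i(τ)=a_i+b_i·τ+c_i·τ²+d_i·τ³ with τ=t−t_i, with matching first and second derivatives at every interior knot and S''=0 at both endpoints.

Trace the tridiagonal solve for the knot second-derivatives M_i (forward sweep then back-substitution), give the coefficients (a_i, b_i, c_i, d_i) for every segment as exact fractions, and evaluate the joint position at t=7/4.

  seg 0: a=3 b=-85/24 c=0 d=13/24
  seg 1: a=0 b=-23/12 c=13/8 d=-13/72
S(7/4) = -307/512

Δ: Δ0=-3, Δ1=4/3
row 1: diag=8, rhs=26; c'=3/8, d'=13/4
back: M1=13/4
M: M0=0, M1=13/4, M2=0
seg 0: a=3, c=M0/2=0, d=(M1−M0)/(6·1)=13/24, b=Δ0−h0·(2M0+M1)/6=-85/24
seg 1: a=0, c=M1/2=13/8, d=(M2−M1)/(6·3)=-13/72, b=Δ1−h1·(2M1+M2)/6=-23/12
t_q=7/4 → seg 1, τ=3/4; S=0+-23/12·τ+13/8·τ²+-13/72·τ³=-307/512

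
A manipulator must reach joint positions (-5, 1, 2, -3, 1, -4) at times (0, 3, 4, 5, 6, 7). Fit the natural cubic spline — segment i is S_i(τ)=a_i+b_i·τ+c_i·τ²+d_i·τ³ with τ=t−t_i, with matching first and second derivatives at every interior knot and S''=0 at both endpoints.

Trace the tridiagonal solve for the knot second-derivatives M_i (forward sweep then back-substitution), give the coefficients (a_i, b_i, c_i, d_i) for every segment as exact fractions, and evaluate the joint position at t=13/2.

  seg 0: a=-5 b=629/433 c=0 d=79/1299
  seg 1: a=1 b=1340/433 c=237/433 d=-1144/433
  seg 2: a=2 b=-1618/433 c=-3195/433 d=2648/433
  seg 3: a=-3 b=-64/433 c=4749/433 d=-2953/433
  seg 4: a=1 b=575/433 c=-4110/433 d=1370/433
S(13/2) = -543/1732

Δ: Δ0=2, Δ1=1, Δ2=-5, Δ3=4, Δ4=-5
row 1: diag=8, rhs=-6; c'=1/8, d'=-3/4
row 2: denom=4−1·1/8=31/8; d'=(-36−1·-3/4)/(31/8)=-282/31
row 3: denom=4−1·8/31=116/31; d'=(54−1·-282/31)/(116/31)=489/29
row 4: denom=4−1·31/116=433/116; d'=(-54−1·489/29)/(433/116)=-8220/433
back: M4=-8220/433
back: M3=489/29−31/116·-8220/433=9498/433
back: M2=-282/31−8/31·9498/433=-6390/433
back: M1=-3/4−1/8·-6390/433=474/433
M: M0=0, M1=474/433, M2=-6390/433, M3=9498/433, M4=-8220/433, M5=0
seg 0: a=-5, c=M0/2=0, d=(M1−M0)/(6·3)=79/1299, b=Δ0−h0·(2M0+M1)/6=629/433
seg 1: a=1, c=M1/2=237/433, d=(M2−M1)/(6·1)=-1144/433, b=Δ1−h1·(2M1+M2)/6=1340/433
seg 2: a=2, c=M2/2=-3195/433, d=(M3−M2)/(6·1)=2648/433, b=Δ2−h2·(2M2+M3)/6=-1618/433
seg 3: a=-3, c=M3/2=4749/433, d=(M4−M3)/(6·1)=-2953/433, b=Δ3−h3·(2M3+M4)/6=-64/433
seg 4: a=1, c=M4/2=-4110/433, d=(M5−M4)/(6·1)=1370/433, b=Δ4−h4·(2M4+M5)/6=575/433
t_q=13/2 → seg 4, τ=1/2; S=1+575/433·τ+-4110/433·τ²+1370/433·τ³=-543/1732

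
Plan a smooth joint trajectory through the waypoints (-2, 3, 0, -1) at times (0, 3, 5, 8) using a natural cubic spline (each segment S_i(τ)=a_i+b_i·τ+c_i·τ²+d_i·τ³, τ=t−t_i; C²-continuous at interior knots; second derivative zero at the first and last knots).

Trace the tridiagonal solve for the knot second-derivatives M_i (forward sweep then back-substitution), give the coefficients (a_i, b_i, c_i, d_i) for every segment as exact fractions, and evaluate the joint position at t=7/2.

Δ: Δ0=5/3, Δ1=-3/2, Δ2=-1/3
row 1: diag=10, rhs=-19; c'=1/5, d'=-19/10
row 2: denom=10−2·1/5=48/5; d'=(7−2·-19/10)/(48/5)=9/8
back: M2=9/8
back: M1=-19/10−1/5·9/8=-17/8
M: M0=0, M1=-17/8, M2=9/8, M3=0
seg 0: a=-2, c=M0/2=0, d=(M1−M0)/(6·3)=-17/144, b=Δ0−h0·(2M0+M1)/6=131/48
seg 1: a=3, c=M1/2=-17/16, d=(M2−M1)/(6·2)=13/48, b=Δ1−h1·(2M1+M2)/6=-11/24
seg 2: a=0, c=M2/2=9/16, d=(M3−M2)/(6·3)=-1/16, b=Δ2−h2·(2M2+M3)/6=-35/24
t_q=7/2 → seg 1, τ=1/2; S=3+-11/24·τ+-17/16·τ²+13/48·τ³=325/128

  seg 0: a=-2 b=131/48 c=0 d=-17/144
  seg 1: a=3 b=-11/24 c=-17/16 d=13/48
  seg 2: a=0 b=-35/24 c=9/16 d=-1/16
S(7/2) = 325/128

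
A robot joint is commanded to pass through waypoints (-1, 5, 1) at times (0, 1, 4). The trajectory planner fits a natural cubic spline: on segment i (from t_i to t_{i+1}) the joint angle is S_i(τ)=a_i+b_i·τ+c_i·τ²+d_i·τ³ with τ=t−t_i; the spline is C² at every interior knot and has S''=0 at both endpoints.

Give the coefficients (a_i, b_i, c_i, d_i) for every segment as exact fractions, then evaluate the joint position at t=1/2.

  seg 0: a=-1 b=83/12 c=0 d=-11/12
  seg 1: a=5 b=25/6 c=-11/4 d=11/36
S(1/2) = 75/32

Δ: Δ0=6, Δ1=-4/3
row 1: diag=8, rhs=-44; c'=3/8, d'=-11/2
back: M1=-11/2
M: M0=0, M1=-11/2, M2=0
seg 0: a=-1, c=M0/2=0, d=(M1−M0)/(6·1)=-11/12, b=Δ0−h0·(2M0+M1)/6=83/12
seg 1: a=5, c=M1/2=-11/4, d=(M2−M1)/(6·3)=11/36, b=Δ1−h1·(2M1+M2)/6=25/6
t_q=1/2 → seg 0, τ=1/2; S=-1+83/12·τ+0·τ²+-11/12·τ³=75/32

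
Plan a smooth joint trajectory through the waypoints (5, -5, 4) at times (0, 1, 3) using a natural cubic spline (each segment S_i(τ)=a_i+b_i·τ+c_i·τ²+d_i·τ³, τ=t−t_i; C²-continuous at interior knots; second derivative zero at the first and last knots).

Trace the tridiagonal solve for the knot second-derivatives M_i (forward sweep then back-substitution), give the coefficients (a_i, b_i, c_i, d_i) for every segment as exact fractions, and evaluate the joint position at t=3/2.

Δ: Δ0=-10, Δ1=9/2
row 1: diag=6, rhs=87; c'=1/3, d'=29/2
back: M1=29/2
M: M0=0, M1=29/2, M2=0
seg 0: a=5, c=M0/2=0, d=(M1−M0)/(6·1)=29/12, b=Δ0−h0·(2M0+M1)/6=-149/12
seg 1: a=-5, c=M1/2=29/4, d=(M2−M1)/(6·2)=-29/24, b=Δ1−h1·(2M1+M2)/6=-31/6
t_q=3/2 → seg 1, τ=1/2; S=-5+-31/6·τ+29/4·τ²+-29/24·τ³=-379/64

  seg 0: a=5 b=-149/12 c=0 d=29/12
  seg 1: a=-5 b=-31/6 c=29/4 d=-29/24
S(3/2) = -379/64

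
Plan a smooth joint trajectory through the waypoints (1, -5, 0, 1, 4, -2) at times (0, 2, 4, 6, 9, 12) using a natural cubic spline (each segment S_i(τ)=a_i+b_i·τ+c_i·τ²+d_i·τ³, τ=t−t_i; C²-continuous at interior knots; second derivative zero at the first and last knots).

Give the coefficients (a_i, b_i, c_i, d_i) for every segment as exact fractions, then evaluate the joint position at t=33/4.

Δ: Δ0=-3, Δ1=5/2, Δ2=1/2, Δ3=1, Δ4=-2
row 1: diag=8, rhs=33; c'=1/4, d'=33/8
row 2: denom=8−2·1/4=15/2; d'=(-12−2·33/8)/(15/2)=-27/10
row 3: denom=10−2·4/15=142/15; d'=(3−2·-27/10)/(142/15)=63/71
row 4: denom=12−3·45/142=1569/142; d'=(-18−3·63/71)/(1569/142)=-978/523
back: M4=-978/523
back: M3=63/71−45/142·-978/523=774/523
back: M2=-27/10−4/15·774/523=-3237/1046
back: M1=33/8−1/4·-3237/1046=2562/523
M: M0=0, M1=2562/523, M2=-3237/1046, M3=774/523, M4=-978/523, M5=0
seg 0: a=1, c=M0/2=0, d=(M1−M0)/(6·2)=427/1046, b=Δ0−h0·(2M0+M1)/6=-2423/523
seg 1: a=-5, c=M1/2=1281/523, d=(M2−M1)/(6·2)=-2787/4184, b=Δ1−h1·(2M1+M2)/6=139/523
seg 2: a=0, c=M2/2=-3237/2092, d=(M3−M2)/(6·2)=1595/4184, b=Δ2−h2·(2M2+M3)/6=2165/1046
seg 3: a=1, c=M3/2=387/523, d=(M4−M3)/(6·3)=-292/1569, b=Δ3−h3·(2M3+M4)/6=238/523
seg 4: a=4, c=M4/2=-489/523, d=(M5−M4)/(6·3)=163/1569, b=Δ4−h4·(2M4+M5)/6=-68/523
t_q=33/4 → seg 3, τ=9/4; S=1+238/523·τ+387/523·τ²+-292/1569·τ³=1909/523

  seg 0: a=1 b=-2423/523 c=0 d=427/1046
  seg 1: a=-5 b=139/523 c=1281/523 d=-2787/4184
  seg 2: a=0 b=2165/1046 c=-3237/2092 d=1595/4184
  seg 3: a=1 b=238/523 c=387/523 d=-292/1569
  seg 4: a=4 b=-68/523 c=-489/523 d=163/1569
S(33/4) = 1909/523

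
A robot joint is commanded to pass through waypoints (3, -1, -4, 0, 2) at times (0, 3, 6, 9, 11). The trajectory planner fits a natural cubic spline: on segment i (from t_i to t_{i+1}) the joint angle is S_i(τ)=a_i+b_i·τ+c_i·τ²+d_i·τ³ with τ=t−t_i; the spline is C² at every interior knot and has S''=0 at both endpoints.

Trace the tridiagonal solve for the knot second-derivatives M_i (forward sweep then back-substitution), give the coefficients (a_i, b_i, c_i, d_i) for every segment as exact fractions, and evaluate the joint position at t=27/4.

  seg 0: a=3 b=-86/69 c=0 d=-2/207
  seg 1: a=-1 b=-104/69 c=-2/23 d=53/621
  seg 2: a=-4 b=19/69 c=47/69 d=-68/621
  seg 3: a=0 b=97/69 c=-7/23 d=7/138
S(27/4) = -159/46

Δ: Δ0=-4/3, Δ1=-1, Δ2=4/3, Δ3=1
row 1: diag=12, rhs=2; c'=1/4, d'=1/6
row 2: denom=12−3·1/4=45/4; d'=(14−3·1/6)/(45/4)=6/5
row 3: denom=10−3·4/15=46/5; d'=(-2−3·6/5)/(46/5)=-14/23
back: M3=-14/23
back: M2=6/5−4/15·-14/23=94/69
back: M1=1/6−1/4·94/69=-4/23
M: M0=0, M1=-4/23, M2=94/69, M3=-14/23, M4=0
seg 0: a=3, c=M0/2=0, d=(M1−M0)/(6·3)=-2/207, b=Δ0−h0·(2M0+M1)/6=-86/69
seg 1: a=-1, c=M1/2=-2/23, d=(M2−M1)/(6·3)=53/621, b=Δ1−h1·(2M1+M2)/6=-104/69
seg 2: a=-4, c=M2/2=47/69, d=(M3−M2)/(6·3)=-68/621, b=Δ2−h2·(2M2+M3)/6=19/69
seg 3: a=0, c=M3/2=-7/23, d=(M4−M3)/(6·2)=7/138, b=Δ3−h3·(2M3+M4)/6=97/69
t_q=27/4 → seg 2, τ=3/4; S=-4+19/69·τ+47/69·τ²+-68/621·τ³=-159/46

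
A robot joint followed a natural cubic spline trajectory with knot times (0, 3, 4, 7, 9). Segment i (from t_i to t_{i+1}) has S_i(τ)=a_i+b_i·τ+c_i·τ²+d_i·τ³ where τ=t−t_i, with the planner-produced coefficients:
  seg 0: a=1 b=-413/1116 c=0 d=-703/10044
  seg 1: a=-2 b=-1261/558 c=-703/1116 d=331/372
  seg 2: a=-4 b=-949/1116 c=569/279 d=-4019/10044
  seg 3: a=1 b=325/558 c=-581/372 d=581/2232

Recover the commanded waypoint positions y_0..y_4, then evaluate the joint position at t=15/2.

y_0 = S_0(0) = a_0 = 1
y_1 = S_1(0) = a_1 = -2
y_2 = S_2(0) = a_2 = -4
y_3 = S_3(0) = a_3 = 1
y_4 = S_3(2) = -2
t_q=15/2 is in segment 3 (τ=1/2); S_3(τ)=5555/5952

y_0=1 y_1=-2 y_2=-4 y_3=1 y_4=-2
S(15/2) = 5555/5952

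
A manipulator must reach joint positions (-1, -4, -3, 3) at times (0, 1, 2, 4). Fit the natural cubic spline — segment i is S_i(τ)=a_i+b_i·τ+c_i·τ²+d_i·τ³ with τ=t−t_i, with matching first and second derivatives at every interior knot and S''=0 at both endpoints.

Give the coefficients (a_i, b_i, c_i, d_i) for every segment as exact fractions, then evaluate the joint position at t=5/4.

  seg 0: a=-1 b=-91/23 c=0 d=22/23
  seg 1: a=-4 b=-25/23 c=66/23 d=-18/23
  seg 2: a=-3 b=53/23 c=12/23 d=-2/23
S(5/4) = -3021/736

Δ: Δ0=-3, Δ1=1, Δ2=3
row 1: diag=4, rhs=24; c'=1/4, d'=6
row 2: denom=6−1·1/4=23/4; d'=(12−1·6)/(23/4)=24/23
back: M2=24/23
back: M1=6−1/4·24/23=132/23
M: M0=0, M1=132/23, M2=24/23, M3=0
seg 0: a=-1, c=M0/2=0, d=(M1−M0)/(6·1)=22/23, b=Δ0−h0·(2M0+M1)/6=-91/23
seg 1: a=-4, c=M1/2=66/23, d=(M2−M1)/(6·1)=-18/23, b=Δ1−h1·(2M1+M2)/6=-25/23
seg 2: a=-3, c=M2/2=12/23, d=(M3−M2)/(6·2)=-2/23, b=Δ2−h2·(2M2+M3)/6=53/23
t_q=5/4 → seg 1, τ=1/4; S=-4+-25/23·τ+66/23·τ²+-18/23·τ³=-3021/736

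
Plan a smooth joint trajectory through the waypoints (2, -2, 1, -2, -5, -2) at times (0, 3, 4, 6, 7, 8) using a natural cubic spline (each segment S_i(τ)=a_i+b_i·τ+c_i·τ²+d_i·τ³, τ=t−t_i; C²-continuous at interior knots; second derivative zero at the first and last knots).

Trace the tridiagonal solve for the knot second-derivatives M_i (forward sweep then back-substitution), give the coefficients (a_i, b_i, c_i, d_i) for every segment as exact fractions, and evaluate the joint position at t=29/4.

Δ: Δ0=-4/3, Δ1=3, Δ2=-3/2, Δ3=-3, Δ4=3
row 1: diag=8, rhs=26; c'=1/8, d'=13/4
row 2: denom=6−1·1/8=47/8; d'=(-27−1·13/4)/(47/8)=-242/47
row 3: denom=6−2·16/47=250/47; d'=(-9−2·-242/47)/(250/47)=61/250
row 4: denom=4−1·47/250=953/250; d'=(36−1·61/250)/(953/250)=8939/953
back: M4=8939/953
back: M3=61/250−47/250·8939/953=-1448/953
back: M2=-242/47−16/47·-1448/953=-4414/953
back: M1=13/4−1/8·-4414/953=3649/953
M: M0=0, M1=3649/953, M2=-4414/953, M3=-1448/953, M4=8939/953, M5=0
seg 0: a=2, c=M0/2=0, d=(M1−M0)/(6·3)=3649/17154, b=Δ0−h0·(2M0+M1)/6=-18571/5718
seg 1: a=-2, c=M1/2=3649/1906, d=(M2−M1)/(6·1)=-8063/5718, b=Δ1−h1·(2M1+M2)/6=7135/2859
seg 2: a=1, c=M2/2=-2207/953, d=(M3−M2)/(6·2)=1483/5718, b=Δ2−h2·(2M2+M3)/6=11975/5718
seg 3: a=-2, c=M3/2=-724/953, d=(M4−M3)/(6·1)=10387/5718, b=Δ3−h3·(2M3+M4)/6=-23197/5718
seg 4: a=-5, c=M4/2=8939/1906, d=(M5−M4)/(6·1)=-8939/5718, b=Δ4−h4·(2M4+M5)/6=-362/2859
t_q=29/4 → seg 4, τ=1/4; S=-5+-362/2859·τ+8939/1906·τ²+-8939/5718·τ³=-581005/121984

  seg 0: a=2 b=-18571/5718 c=0 d=3649/17154
  seg 1: a=-2 b=7135/2859 c=3649/1906 d=-8063/5718
  seg 2: a=1 b=11975/5718 c=-2207/953 d=1483/5718
  seg 3: a=-2 b=-23197/5718 c=-724/953 d=10387/5718
  seg 4: a=-5 b=-362/2859 c=8939/1906 d=-8939/5718
S(29/4) = -581005/121984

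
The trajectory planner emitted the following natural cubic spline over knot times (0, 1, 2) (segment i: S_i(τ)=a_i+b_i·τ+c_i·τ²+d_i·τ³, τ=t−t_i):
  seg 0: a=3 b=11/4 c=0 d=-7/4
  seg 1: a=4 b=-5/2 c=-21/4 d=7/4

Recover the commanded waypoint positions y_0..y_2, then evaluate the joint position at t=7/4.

y_0=3 y_1=4 y_2=-2
S(7/4) = -23/256

y_0 = S_0(0) = a_0 = 3
y_1 = S_1(0) = a_1 = 4
y_2 = S_1(1) = -2
t_q=7/4 is in segment 1 (τ=3/4); S_1(τ)=-23/256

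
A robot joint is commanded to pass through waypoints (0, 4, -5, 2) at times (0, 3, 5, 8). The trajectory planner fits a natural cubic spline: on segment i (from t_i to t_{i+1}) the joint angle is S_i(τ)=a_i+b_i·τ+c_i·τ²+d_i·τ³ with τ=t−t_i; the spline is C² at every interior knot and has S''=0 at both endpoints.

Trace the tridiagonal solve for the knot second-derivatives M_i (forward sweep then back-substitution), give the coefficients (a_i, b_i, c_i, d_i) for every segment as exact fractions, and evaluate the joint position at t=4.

Δ: Δ0=4/3, Δ1=-9/2, Δ2=7/3
row 1: diag=10, rhs=-35; c'=1/5, d'=-7/2
row 2: denom=10−2·1/5=48/5; d'=(41−2·-7/2)/(48/5)=5
back: M2=5
back: M1=-7/2−1/5·5=-9/2
M: M0=0, M1=-9/2, M2=5, M3=0
seg 0: a=0, c=M0/2=0, d=(M1−M0)/(6·3)=-1/4, b=Δ0−h0·(2M0+M1)/6=43/12
seg 1: a=4, c=M1/2=-9/4, d=(M2−M1)/(6·2)=19/24, b=Δ1−h1·(2M1+M2)/6=-19/6
seg 2: a=-5, c=M2/2=5/2, d=(M3−M2)/(6·3)=-5/18, b=Δ2−h2·(2M2+M3)/6=-8/3
t_q=4 → seg 1, τ=1; S=4+-19/6·τ+-9/4·τ²+19/24·τ³=-5/8

  seg 0: a=0 b=43/12 c=0 d=-1/4
  seg 1: a=4 b=-19/6 c=-9/4 d=19/24
  seg 2: a=-5 b=-8/3 c=5/2 d=-5/18
S(4) = -5/8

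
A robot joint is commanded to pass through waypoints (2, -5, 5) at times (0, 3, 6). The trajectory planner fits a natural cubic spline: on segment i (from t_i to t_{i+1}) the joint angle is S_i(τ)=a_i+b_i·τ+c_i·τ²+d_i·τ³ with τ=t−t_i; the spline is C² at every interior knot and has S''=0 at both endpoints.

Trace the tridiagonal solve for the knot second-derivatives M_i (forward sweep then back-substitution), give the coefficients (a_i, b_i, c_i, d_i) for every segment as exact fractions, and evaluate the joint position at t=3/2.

  seg 0: a=2 b=-15/4 c=0 d=17/108
  seg 1: a=-5 b=1/2 c=17/12 d=-17/108
S(3/2) = -99/32

Δ: Δ0=-7/3, Δ1=10/3
row 1: diag=12, rhs=34; c'=1/4, d'=17/6
back: M1=17/6
M: M0=0, M1=17/6, M2=0
seg 0: a=2, c=M0/2=0, d=(M1−M0)/(6·3)=17/108, b=Δ0−h0·(2M0+M1)/6=-15/4
seg 1: a=-5, c=M1/2=17/12, d=(M2−M1)/(6·3)=-17/108, b=Δ1−h1·(2M1+M2)/6=1/2
t_q=3/2 → seg 0, τ=3/2; S=2+-15/4·τ+0·τ²+17/108·τ³=-99/32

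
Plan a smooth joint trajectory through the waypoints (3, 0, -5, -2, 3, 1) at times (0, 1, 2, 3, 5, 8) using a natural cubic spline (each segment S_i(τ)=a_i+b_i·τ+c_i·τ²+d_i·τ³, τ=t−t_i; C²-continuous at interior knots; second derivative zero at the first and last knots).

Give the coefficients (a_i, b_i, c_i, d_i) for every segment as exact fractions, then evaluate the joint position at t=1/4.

  seg 0: a=3 b=-143/75 c=0 d=-82/75
  seg 1: a=0 b=-389/75 c=-82/25 d=52/15
  seg 2: a=-5 b=-101/75 c=178/25 d=-208/75
  seg 3: a=-2 b=343/75 c=-6/5 d=49/600
  seg 4: a=3 b=113/150 c=-71/100 d=71/900
S(1/4) = 401/160

Δ: Δ0=-3, Δ1=-5, Δ2=3, Δ3=5/2, Δ4=-2/3
row 1: diag=4, rhs=-12; c'=1/4, d'=-3
row 2: denom=4−1·1/4=15/4; d'=(48−1·-3)/(15/4)=68/5
row 3: denom=6−1·4/15=86/15; d'=(-3−1·68/5)/(86/15)=-249/86
row 4: denom=10−2·15/43=400/43; d'=(-19−2·-249/86)/(400/43)=-71/50
back: M4=-71/50
back: M3=-249/86−15/43·-71/50=-12/5
back: M2=68/5−4/15·-12/5=356/25
back: M1=-3−1/4·356/25=-164/25
M: M0=0, M1=-164/25, M2=356/25, M3=-12/5, M4=-71/50, M5=0
seg 0: a=3, c=M0/2=0, d=(M1−M0)/(6·1)=-82/75, b=Δ0−h0·(2M0+M1)/6=-143/75
seg 1: a=0, c=M1/2=-82/25, d=(M2−M1)/(6·1)=52/15, b=Δ1−h1·(2M1+M2)/6=-389/75
seg 2: a=-5, c=M2/2=178/25, d=(M3−M2)/(6·1)=-208/75, b=Δ2−h2·(2M2+M3)/6=-101/75
seg 3: a=-2, c=M3/2=-6/5, d=(M4−M3)/(6·2)=49/600, b=Δ3−h3·(2M3+M4)/6=343/75
seg 4: a=3, c=M4/2=-71/100, d=(M5−M4)/(6·3)=71/900, b=Δ4−h4·(2M4+M5)/6=113/150
t_q=1/4 → seg 0, τ=1/4; S=3+-143/75·τ+0·τ²+-82/75·τ³=401/160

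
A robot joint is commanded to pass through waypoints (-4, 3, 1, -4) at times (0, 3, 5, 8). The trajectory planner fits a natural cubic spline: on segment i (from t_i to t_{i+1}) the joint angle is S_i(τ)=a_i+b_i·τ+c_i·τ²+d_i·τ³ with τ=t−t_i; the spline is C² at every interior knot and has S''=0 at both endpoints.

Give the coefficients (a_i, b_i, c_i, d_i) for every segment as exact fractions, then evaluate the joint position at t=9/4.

Δ: Δ0=7/3, Δ1=-1, Δ2=-5/3
row 1: diag=10, rhs=-20; c'=1/5, d'=-2
row 2: denom=10−2·1/5=48/5; d'=(-4−2·-2)/(48/5)=0
back: M2=0
back: M1=-2−1/5·0=-2
M: M0=0, M1=-2, M2=0, M3=0
seg 0: a=-4, c=M0/2=0, d=(M1−M0)/(6·3)=-1/9, b=Δ0−h0·(2M0+M1)/6=10/3
seg 1: a=3, c=M1/2=-1, d=(M2−M1)/(6·2)=1/6, b=Δ1−h1·(2M1+M2)/6=1/3
seg 2: a=1, c=M2/2=0, d=(M3−M2)/(6·3)=0, b=Δ2−h2·(2M2+M3)/6=-5/3
t_q=9/4 → seg 0, τ=9/4; S=-4+10/3·τ+0·τ²+-1/9·τ³=143/64

  seg 0: a=-4 b=10/3 c=0 d=-1/9
  seg 1: a=3 b=1/3 c=-1 d=1/6
  seg 2: a=1 b=-5/3 c=0 d=0
S(9/4) = 143/64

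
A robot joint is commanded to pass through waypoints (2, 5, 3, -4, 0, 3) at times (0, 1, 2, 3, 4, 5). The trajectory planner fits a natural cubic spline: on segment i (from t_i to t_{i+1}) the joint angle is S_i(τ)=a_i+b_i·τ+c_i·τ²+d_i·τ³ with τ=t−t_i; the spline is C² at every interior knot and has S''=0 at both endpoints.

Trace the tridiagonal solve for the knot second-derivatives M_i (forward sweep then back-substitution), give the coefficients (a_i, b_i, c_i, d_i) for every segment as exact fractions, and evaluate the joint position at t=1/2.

Δ: Δ0=3, Δ1=-2, Δ2=-7, Δ3=4, Δ4=3
row 1: diag=4, rhs=-30; c'=1/4, d'=-15/2
row 2: denom=4−1·1/4=15/4; d'=(-30−1·-15/2)/(15/4)=-6
row 3: denom=4−1·4/15=56/15; d'=(66−1·-6)/(56/15)=135/7
row 4: denom=4−1·15/56=209/56; d'=(-6−1·135/7)/(209/56)=-1416/209
back: M4=-1416/209
back: M3=135/7−15/56·-1416/209=4410/209
back: M2=-6−4/15·4410/209=-2430/209
back: M1=-15/2−1/4·-2430/209=-960/209
M: M0=0, M1=-960/209, M2=-2430/209, M3=4410/209, M4=-1416/209, M5=0
seg 0: a=2, c=M0/2=0, d=(M1−M0)/(6·1)=-160/209, b=Δ0−h0·(2M0+M1)/6=787/209
seg 1: a=5, c=M1/2=-480/209, d=(M2−M1)/(6·1)=-245/209, b=Δ1−h1·(2M1+M2)/6=307/209
seg 2: a=3, c=M2/2=-1215/209, d=(M3−M2)/(6·1)=60/11, b=Δ2−h2·(2M2+M3)/6=-1388/209
seg 3: a=-4, c=M3/2=2205/209, d=(M4−M3)/(6·1)=-971/209, b=Δ3−h3·(2M3+M4)/6=-398/209
seg 4: a=0, c=M4/2=-708/209, d=(M5−M4)/(6·1)=236/209, b=Δ4−h4·(2M4+M5)/6=1099/209
t_q=1/2 → seg 0, τ=1/2; S=2+787/209·τ+0·τ²+-160/209·τ³=1583/418

  seg 0: a=2 b=787/209 c=0 d=-160/209
  seg 1: a=5 b=307/209 c=-480/209 d=-245/209
  seg 2: a=3 b=-1388/209 c=-1215/209 d=60/11
  seg 3: a=-4 b=-398/209 c=2205/209 d=-971/209
  seg 4: a=0 b=1099/209 c=-708/209 d=236/209
S(1/2) = 1583/418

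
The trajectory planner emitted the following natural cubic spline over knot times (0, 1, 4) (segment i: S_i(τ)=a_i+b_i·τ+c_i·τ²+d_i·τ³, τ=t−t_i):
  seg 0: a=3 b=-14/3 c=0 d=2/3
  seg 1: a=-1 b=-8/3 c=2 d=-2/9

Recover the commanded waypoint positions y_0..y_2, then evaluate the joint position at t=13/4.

y_0=3 y_1=-1 y_2=3
S(13/4) = 19/32

y_0 = S_0(0) = a_0 = 3
y_1 = S_1(0) = a_1 = -1
y_2 = S_1(3) = 3
t_q=13/4 is in segment 1 (τ=9/4); S_1(τ)=19/32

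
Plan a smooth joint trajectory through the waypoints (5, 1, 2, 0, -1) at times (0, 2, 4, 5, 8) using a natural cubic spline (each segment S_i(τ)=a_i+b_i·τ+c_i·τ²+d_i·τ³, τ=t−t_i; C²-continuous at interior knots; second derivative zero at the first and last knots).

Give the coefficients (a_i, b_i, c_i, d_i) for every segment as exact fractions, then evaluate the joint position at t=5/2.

  seg 0: a=5 b=-3029/1032 c=0 d=965/4128
  seg 1: a=1 b=-67/516 c=965/688 d=-2245/4128
  seg 2: a=2 b=-1079/1032 c=-80/43 d=935/1032
  seg 3: a=0 b=-1057/516 c=295/344 d=-295/3096
S(5/2) = 13405/11008

Δ: Δ0=-2, Δ1=1/2, Δ2=-2, Δ3=-1/3
row 1: diag=8, rhs=15; c'=1/4, d'=15/8
row 2: denom=6−2·1/4=11/2; d'=(-15−2·15/8)/(11/2)=-75/22
row 3: denom=8−1·2/11=86/11; d'=(10−1·-75/22)/(86/11)=295/172
back: M3=295/172
back: M2=-75/22−2/11·295/172=-160/43
back: M1=15/8−1/4·-160/43=965/344
M: M0=0, M1=965/344, M2=-160/43, M3=295/172, M4=0
seg 0: a=5, c=M0/2=0, d=(M1−M0)/(6·2)=965/4128, b=Δ0−h0·(2M0+M1)/6=-3029/1032
seg 1: a=1, c=M1/2=965/688, d=(M2−M1)/(6·2)=-2245/4128, b=Δ1−h1·(2M1+M2)/6=-67/516
seg 2: a=2, c=M2/2=-80/43, d=(M3−M2)/(6·1)=935/1032, b=Δ2−h2·(2M2+M3)/6=-1079/1032
seg 3: a=0, c=M3/2=295/344, d=(M4−M3)/(6·3)=-295/3096, b=Δ3−h3·(2M3+M4)/6=-1057/516
t_q=5/2 → seg 1, τ=1/2; S=1+-67/516·τ+965/688·τ²+-2245/4128·τ³=13405/11008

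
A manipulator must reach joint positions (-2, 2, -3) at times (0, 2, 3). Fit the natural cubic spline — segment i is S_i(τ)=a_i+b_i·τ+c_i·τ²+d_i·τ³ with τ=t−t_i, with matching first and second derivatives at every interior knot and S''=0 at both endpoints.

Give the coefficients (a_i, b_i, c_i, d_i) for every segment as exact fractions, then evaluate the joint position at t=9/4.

  seg 0: a=-2 b=13/3 c=0 d=-7/12
  seg 1: a=2 b=-8/3 c=-7/2 d=7/6
S(9/4) = 145/128

Δ: Δ0=2, Δ1=-5
row 1: diag=6, rhs=-42; c'=1/6, d'=-7
back: M1=-7
M: M0=0, M1=-7, M2=0
seg 0: a=-2, c=M0/2=0, d=(M1−M0)/(6·2)=-7/12, b=Δ0−h0·(2M0+M1)/6=13/3
seg 1: a=2, c=M1/2=-7/2, d=(M2−M1)/(6·1)=7/6, b=Δ1−h1·(2M1+M2)/6=-8/3
t_q=9/4 → seg 1, τ=1/4; S=2+-8/3·τ+-7/2·τ²+7/6·τ³=145/128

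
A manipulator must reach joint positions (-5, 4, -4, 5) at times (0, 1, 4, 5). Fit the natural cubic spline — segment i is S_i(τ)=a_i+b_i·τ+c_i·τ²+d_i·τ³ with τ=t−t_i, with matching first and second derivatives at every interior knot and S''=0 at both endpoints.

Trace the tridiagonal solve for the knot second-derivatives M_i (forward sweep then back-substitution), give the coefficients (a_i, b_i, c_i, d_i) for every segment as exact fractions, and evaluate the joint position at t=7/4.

Δ: Δ0=9, Δ1=-8/3, Δ2=9
row 1: diag=8, rhs=-70; c'=3/8, d'=-35/4
row 2: denom=8−3·3/8=55/8; d'=(70−3·-35/4)/(55/8)=14
back: M2=14
back: M1=-35/4−3/8·14=-14
M: M0=0, M1=-14, M2=14, M3=0
seg 0: a=-5, c=M0/2=0, d=(M1−M0)/(6·1)=-7/3, b=Δ0−h0·(2M0+M1)/6=34/3
seg 1: a=4, c=M1/2=-7, d=(M2−M1)/(6·3)=14/9, b=Δ1−h1·(2M1+M2)/6=13/3
seg 2: a=-4, c=M2/2=7, d=(M3−M2)/(6·1)=-7/3, b=Δ2−h2·(2M2+M3)/6=13/3
t_q=7/4 → seg 1, τ=3/4; S=4+13/3·τ+-7·τ²+14/9·τ³=127/32

  seg 0: a=-5 b=34/3 c=0 d=-7/3
  seg 1: a=4 b=13/3 c=-7 d=14/9
  seg 2: a=-4 b=13/3 c=7 d=-7/3
S(7/4) = 127/32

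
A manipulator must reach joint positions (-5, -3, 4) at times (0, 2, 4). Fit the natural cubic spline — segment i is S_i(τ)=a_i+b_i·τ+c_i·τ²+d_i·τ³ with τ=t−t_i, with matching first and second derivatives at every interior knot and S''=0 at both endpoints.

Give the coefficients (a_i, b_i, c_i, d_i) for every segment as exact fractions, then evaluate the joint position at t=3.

  seg 0: a=-5 b=3/8 c=0 d=5/32
  seg 1: a=-3 b=9/4 c=15/16 d=-5/32
S(3) = 1/32

Δ: Δ0=1, Δ1=7/2
row 1: diag=8, rhs=15; c'=1/4, d'=15/8
back: M1=15/8
M: M0=0, M1=15/8, M2=0
seg 0: a=-5, c=M0/2=0, d=(M1−M0)/(6·2)=5/32, b=Δ0−h0·(2M0+M1)/6=3/8
seg 1: a=-3, c=M1/2=15/16, d=(M2−M1)/(6·2)=-5/32, b=Δ1−h1·(2M1+M2)/6=9/4
t_q=3 → seg 1, τ=1; S=-3+9/4·τ+15/16·τ²+-5/32·τ³=1/32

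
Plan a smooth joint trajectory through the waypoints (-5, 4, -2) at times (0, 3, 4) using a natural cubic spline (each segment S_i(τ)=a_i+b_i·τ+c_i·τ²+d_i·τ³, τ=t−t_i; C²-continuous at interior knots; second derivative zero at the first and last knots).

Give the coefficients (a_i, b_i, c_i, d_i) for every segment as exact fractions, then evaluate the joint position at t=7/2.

Δ: Δ0=3, Δ1=-6
row 1: diag=8, rhs=-54; c'=1/8, d'=-27/4
back: M1=-27/4
M: M0=0, M1=-27/4, M2=0
seg 0: a=-5, c=M0/2=0, d=(M1−M0)/(6·3)=-3/8, b=Δ0−h0·(2M0+M1)/6=51/8
seg 1: a=4, c=M1/2=-27/8, d=(M2−M1)/(6·1)=9/8, b=Δ1−h1·(2M1+M2)/6=-15/4
t_q=7/2 → seg 1, τ=1/2; S=4+-15/4·τ+-27/8·τ²+9/8·τ³=91/64

  seg 0: a=-5 b=51/8 c=0 d=-3/8
  seg 1: a=4 b=-15/4 c=-27/8 d=9/8
S(7/2) = 91/64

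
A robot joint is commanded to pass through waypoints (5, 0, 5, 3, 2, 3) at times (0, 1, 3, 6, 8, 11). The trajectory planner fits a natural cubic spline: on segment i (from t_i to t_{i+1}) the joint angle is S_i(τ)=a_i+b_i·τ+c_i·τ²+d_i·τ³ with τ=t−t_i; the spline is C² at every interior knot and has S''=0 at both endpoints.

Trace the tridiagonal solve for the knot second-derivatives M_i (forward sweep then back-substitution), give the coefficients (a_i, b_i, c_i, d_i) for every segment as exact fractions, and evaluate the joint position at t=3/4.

Δ: Δ0=-5, Δ1=5/2, Δ2=-2/3, Δ3=-1/2, Δ4=1/3
row 1: diag=6, rhs=45; c'=1/3, d'=15/2
row 2: denom=10−2·1/3=28/3; d'=(-19−2·15/2)/(28/3)=-51/14
row 3: denom=10−3·9/28=253/28; d'=(1−3·-51/14)/(253/28)=334/253
row 4: denom=10−2·56/253=2418/253; d'=(5−2·334/253)/(2418/253)=199/806
back: M4=199/806
back: M3=334/253−56/253·199/806=510/403
back: M2=-51/14−9/28·510/403=-1632/403
back: M1=15/2−1/3·-1632/403=7133/806
M: M0=0, M1=7133/806, M2=-1632/403, M3=510/403, M4=199/806, M5=0
seg 0: a=5, c=M0/2=0, d=(M1−M0)/(6·1)=7133/4836, b=Δ0−h0·(2M0+M1)/6=-31313/4836
seg 1: a=0, c=M1/2=7133/1612, d=(M2−M1)/(6·2)=-10397/9672, b=Δ1−h1·(2M1+M2)/6=-4957/2418
seg 2: a=5, c=M2/2=-816/403, d=(M3−M2)/(6·3)=119/403, b=Δ2−h2·(2M2+M3)/6=3325/1209
seg 3: a=3, c=M3/2=255/403, d=(M4−M3)/(6·2)=-821/9672, b=Δ3−h3·(2M3+M4)/6=-1724/1209
seg 4: a=2, c=M4/2=199/1612, d=(M5−M4)/(6·3)=-199/14508, b=Δ4−h4·(2M4+M5)/6=209/2418
t_q=3/4 → seg 0, τ=3/4; S=5+-31313/4836·τ+0·τ²+7133/4836·τ³=79029/103168

  seg 0: a=5 b=-31313/4836 c=0 d=7133/4836
  seg 1: a=0 b=-4957/2418 c=7133/1612 d=-10397/9672
  seg 2: a=5 b=3325/1209 c=-816/403 d=119/403
  seg 3: a=3 b=-1724/1209 c=255/403 d=-821/9672
  seg 4: a=2 b=209/2418 c=199/1612 d=-199/14508
S(3/4) = 79029/103168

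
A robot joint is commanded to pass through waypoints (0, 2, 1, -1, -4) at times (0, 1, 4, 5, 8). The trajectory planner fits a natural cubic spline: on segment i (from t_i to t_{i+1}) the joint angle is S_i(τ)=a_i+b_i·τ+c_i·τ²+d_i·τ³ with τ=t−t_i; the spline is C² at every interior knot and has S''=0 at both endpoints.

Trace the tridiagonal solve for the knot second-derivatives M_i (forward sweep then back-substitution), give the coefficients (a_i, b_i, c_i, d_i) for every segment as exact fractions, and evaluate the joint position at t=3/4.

  seg 0: a=0 b=121/54 c=0 d=-13/54
  seg 1: a=2 b=41/27 c=-13/18 d=17/486
  seg 2: a=1 b=-101/54 c=-11/27 d=5/18
  seg 3: a=-1 b=-50/27 c=23/54 d=-23/486
S(3/4) = 1819/1152

Δ: Δ0=2, Δ1=-1/3, Δ2=-2, Δ3=-1
row 1: diag=8, rhs=-14; c'=3/8, d'=-7/4
row 2: denom=8−3·3/8=55/8; d'=(-10−3·-7/4)/(55/8)=-38/55
row 3: denom=8−1·8/55=432/55; d'=(6−1·-38/55)/(432/55)=23/27
back: M3=23/27
back: M2=-38/55−8/55·23/27=-22/27
back: M1=-7/4−3/8·-22/27=-13/9
M: M0=0, M1=-13/9, M2=-22/27, M3=23/27, M4=0
seg 0: a=0, c=M0/2=0, d=(M1−M0)/(6·1)=-13/54, b=Δ0−h0·(2M0+M1)/6=121/54
seg 1: a=2, c=M1/2=-13/18, d=(M2−M1)/(6·3)=17/486, b=Δ1−h1·(2M1+M2)/6=41/27
seg 2: a=1, c=M2/2=-11/27, d=(M3−M2)/(6·1)=5/18, b=Δ2−h2·(2M2+M3)/6=-101/54
seg 3: a=-1, c=M3/2=23/54, d=(M4−M3)/(6·3)=-23/486, b=Δ3−h3·(2M3+M4)/6=-50/27
t_q=3/4 → seg 0, τ=3/4; S=0+121/54·τ+0·τ²+-13/54·τ³=1819/1152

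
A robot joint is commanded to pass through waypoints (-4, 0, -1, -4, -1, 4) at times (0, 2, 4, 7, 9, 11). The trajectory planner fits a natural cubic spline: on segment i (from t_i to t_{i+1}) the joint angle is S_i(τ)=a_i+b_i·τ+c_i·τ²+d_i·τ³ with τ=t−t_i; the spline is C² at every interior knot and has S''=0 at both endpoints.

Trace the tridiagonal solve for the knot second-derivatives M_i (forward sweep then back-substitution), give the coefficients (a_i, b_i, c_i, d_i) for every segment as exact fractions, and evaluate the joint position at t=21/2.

Δ: Δ0=2, Δ1=-1/2, Δ2=-1, Δ3=3/2, Δ4=5/2
row 1: diag=8, rhs=-15; c'=1/4, d'=-15/8
row 2: denom=10−2·1/4=19/2; d'=(-3−2·-15/8)/(19/2)=3/38
row 3: denom=10−3·6/19=172/19; d'=(15−3·3/38)/(172/19)=561/344
row 4: denom=8−2·19/86=325/43; d'=(6−2·561/344)/(325/43)=471/1300
back: M4=471/1300
back: M3=561/344−19/86·471/1300=504/325
back: M2=3/38−6/19·504/325=-267/650
back: M1=-15/8−1/4·-267/650=-576/325
M: M0=0, M1=-576/325, M2=-267/650, M3=504/325, M4=471/1300, M5=0
seg 0: a=-4, c=M0/2=0, d=(M1−M0)/(6·2)=-48/325, b=Δ0−h0·(2M0+M1)/6=842/325
seg 1: a=0, c=M1/2=-288/325, d=(M2−M1)/(6·2)=59/520, b=Δ1−h1·(2M1+M2)/6=266/325
seg 2: a=-1, c=M2/2=-267/1300, d=(M3−M2)/(6·3)=17/156, b=Δ2−h2·(2M2+M3)/6=-887/650
seg 3: a=-4, c=M3/2=252/325, d=(M4−M3)/(6·2)=-103/1040, b=Δ3−h3·(2M3+M4)/6=449/1300
seg 4: a=-1, c=M4/2=471/2600, d=(M5−M4)/(6·2)=-157/5200, b=Δ4−h4·(2M4+M5)/6=734/325
t_q=21/2 → seg 4, τ=3/2; S=-1+734/325·τ+471/2600·τ²+-157/5200·τ³=22409/8320

  seg 0: a=-4 b=842/325 c=0 d=-48/325
  seg 1: a=0 b=266/325 c=-288/325 d=59/520
  seg 2: a=-1 b=-887/650 c=-267/1300 d=17/156
  seg 3: a=-4 b=449/1300 c=252/325 d=-103/1040
  seg 4: a=-1 b=734/325 c=471/2600 d=-157/5200
S(21/2) = 22409/8320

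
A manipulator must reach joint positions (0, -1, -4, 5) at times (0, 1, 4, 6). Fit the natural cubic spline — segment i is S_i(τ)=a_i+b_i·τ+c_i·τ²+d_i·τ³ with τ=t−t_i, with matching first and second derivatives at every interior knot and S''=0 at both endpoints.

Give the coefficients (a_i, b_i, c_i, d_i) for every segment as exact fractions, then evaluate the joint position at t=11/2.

  seg 0: a=0 b=-109/142 c=0 d=-33/142
  seg 1: a=-1 b=-104/71 c=-99/142 d=121/426
  seg 2: a=-4 b=287/142 c=132/71 d=-22/71
S(11/2) = 154/71

Δ: Δ0=-1, Δ1=-1, Δ2=9/2
row 1: diag=8, rhs=0; c'=3/8, d'=0
row 2: denom=10−3·3/8=71/8; d'=(33−3·0)/(71/8)=264/71
back: M2=264/71
back: M1=0−3/8·264/71=-99/71
M: M0=0, M1=-99/71, M2=264/71, M3=0
seg 0: a=0, c=M0/2=0, d=(M1−M0)/(6·1)=-33/142, b=Δ0−h0·(2M0+M1)/6=-109/142
seg 1: a=-1, c=M1/2=-99/142, d=(M2−M1)/(6·3)=121/426, b=Δ1−h1·(2M1+M2)/6=-104/71
seg 2: a=-4, c=M2/2=132/71, d=(M3−M2)/(6·2)=-22/71, b=Δ2−h2·(2M2+M3)/6=287/142
t_q=11/2 → seg 2, τ=3/2; S=-4+287/142·τ+132/71·τ²+-22/71·τ³=154/71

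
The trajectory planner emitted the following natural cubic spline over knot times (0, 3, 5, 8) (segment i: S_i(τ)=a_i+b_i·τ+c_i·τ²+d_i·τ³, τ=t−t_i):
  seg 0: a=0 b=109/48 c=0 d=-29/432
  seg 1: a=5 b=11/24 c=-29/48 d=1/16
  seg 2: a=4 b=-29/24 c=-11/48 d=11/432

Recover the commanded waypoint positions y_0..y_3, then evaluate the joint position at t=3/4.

y_0=0 y_1=5 y_2=4 y_3=-1
S(3/4) = 1715/1024

y_0 = S_0(0) = a_0 = 0
y_1 = S_1(0) = a_1 = 5
y_2 = S_2(0) = a_2 = 4
y_3 = S_2(3) = -1
t_q=3/4 is in segment 0 (τ=3/4); S_0(τ)=1715/1024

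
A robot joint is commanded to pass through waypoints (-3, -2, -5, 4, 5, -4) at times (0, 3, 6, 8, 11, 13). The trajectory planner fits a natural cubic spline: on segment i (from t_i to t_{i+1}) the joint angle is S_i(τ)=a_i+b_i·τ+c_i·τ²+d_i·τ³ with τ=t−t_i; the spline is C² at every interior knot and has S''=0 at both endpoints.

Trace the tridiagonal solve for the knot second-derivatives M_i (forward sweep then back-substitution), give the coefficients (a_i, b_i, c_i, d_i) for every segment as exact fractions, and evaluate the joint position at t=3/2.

Δ: Δ0=1/3, Δ1=-1, Δ2=9/2, Δ3=1/3, Δ4=-9/2
row 1: diag=12, rhs=-8; c'=1/4, d'=-2/3
row 2: denom=10−3·1/4=37/4; d'=(33−3·-2/3)/(37/4)=140/37
row 3: denom=10−2·8/37=354/37; d'=(-25−2·140/37)/(354/37)=-1205/354
row 4: denom=10−3·37/118=1069/118; d'=(-29−3·-1205/354)/(1069/118)=-2217/1069
back: M4=-2217/1069
back: M3=-1205/354−37/118·-2217/1069=-8831/3207
back: M2=140/37−8/37·-8831/3207=14044/3207
back: M1=-2/3−1/4·14044/3207=-1883/1069
M: M0=0, M1=-1883/1069, M2=14044/3207, M3=-8831/3207, M4=-2217/1069, M5=0
seg 0: a=-3, c=M0/2=0, d=(M1−M0)/(6·3)=-1883/19242, b=Δ0−h0·(2M0+M1)/6=7787/6414
seg 1: a=-2, c=M1/2=-1883/2138, d=(M2−M1)/(6·3)=19693/57726, b=Δ1−h1·(2M1+M2)/6=-4580/3207
seg 2: a=-5, c=M2/2=7022/3207, d=(M3−M2)/(6·2)=-7625/12828, b=Δ2−h2·(2M2+M3)/6=16025/6414
seg 3: a=4, c=M3/2=-8831/6414, d=(M4−M3)/(6·3)=1090/28863, b=Δ3−h3·(2M3+M4)/6=8817/2138
seg 4: a=5, c=M4/2=-2217/2138, d=(M5−M4)/(6·2)=739/4276, b=Δ4−h4·(2M4+M5)/6=-6665/2138
t_q=3/2 → seg 0, τ=3/2; S=-3+7787/6414·τ+0·τ²+-1883/19242·τ³=-25813/17104

  seg 0: a=-3 b=7787/6414 c=0 d=-1883/19242
  seg 1: a=-2 b=-4580/3207 c=-1883/2138 d=19693/57726
  seg 2: a=-5 b=16025/6414 c=7022/3207 d=-7625/12828
  seg 3: a=4 b=8817/2138 c=-8831/6414 d=1090/28863
  seg 4: a=5 b=-6665/2138 c=-2217/2138 d=739/4276
S(3/2) = -25813/17104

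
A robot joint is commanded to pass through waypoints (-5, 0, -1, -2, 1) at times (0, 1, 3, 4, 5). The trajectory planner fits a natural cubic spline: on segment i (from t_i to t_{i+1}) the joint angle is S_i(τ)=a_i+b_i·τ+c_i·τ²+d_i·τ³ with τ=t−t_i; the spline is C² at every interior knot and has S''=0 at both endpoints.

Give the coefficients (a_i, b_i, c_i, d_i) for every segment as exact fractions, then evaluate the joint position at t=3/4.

  seg 0: a=-5 b=1449/244 c=0 d=-229/244
  seg 1: a=0 b=381/122 c=-687/244 d=245/488
  seg 2: a=-1 b=-129/61 c=12/61 d=56/61
  seg 3: a=-2 b=63/61 c=180/61 d=-60/61
S(3/4) = -14711/15616

Δ: Δ0=5, Δ1=-1/2, Δ2=-1, Δ3=3
row 1: diag=6, rhs=-33; c'=1/3, d'=-11/2
row 2: denom=6−2·1/3=16/3; d'=(-3−2·-11/2)/(16/3)=3/2
row 3: denom=4−1·3/16=61/16; d'=(24−1·3/2)/(61/16)=360/61
back: M3=360/61
back: M2=3/2−3/16·360/61=24/61
back: M1=-11/2−1/3·24/61=-687/122
M: M0=0, M1=-687/122, M2=24/61, M3=360/61, M4=0
seg 0: a=-5, c=M0/2=0, d=(M1−M0)/(6·1)=-229/244, b=Δ0−h0·(2M0+M1)/6=1449/244
seg 1: a=0, c=M1/2=-687/244, d=(M2−M1)/(6·2)=245/488, b=Δ1−h1·(2M1+M2)/6=381/122
seg 2: a=-1, c=M2/2=12/61, d=(M3−M2)/(6·1)=56/61, b=Δ2−h2·(2M2+M3)/6=-129/61
seg 3: a=-2, c=M3/2=180/61, d=(M4−M3)/(6·1)=-60/61, b=Δ3−h3·(2M3+M4)/6=63/61
t_q=3/4 → seg 0, τ=3/4; S=-5+1449/244·τ+0·τ²+-229/244·τ³=-14711/15616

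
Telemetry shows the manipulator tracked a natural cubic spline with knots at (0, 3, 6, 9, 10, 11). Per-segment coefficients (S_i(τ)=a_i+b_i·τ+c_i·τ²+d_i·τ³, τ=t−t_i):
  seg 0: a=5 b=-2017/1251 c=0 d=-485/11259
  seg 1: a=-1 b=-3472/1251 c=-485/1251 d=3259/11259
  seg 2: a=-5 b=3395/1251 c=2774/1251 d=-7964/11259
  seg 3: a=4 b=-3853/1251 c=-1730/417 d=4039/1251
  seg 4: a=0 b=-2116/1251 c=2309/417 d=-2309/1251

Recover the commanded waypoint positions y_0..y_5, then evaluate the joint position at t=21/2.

y_0 = S_0(0) = a_0 = 5
y_1 = S_1(0) = a_1 = -1
y_2 = S_2(0) = a_2 = -5
y_3 = S_3(0) = a_3 = 4
y_4 = S_4(0) = a_4 = 0
y_5 = S_4(1) = 2
t_q=21/2 is in segment 4 (τ=1/2); S_4(τ)=1027/3336

y_0=5 y_1=-1 y_2=-5 y_3=4 y_4=0 y_5=2
S(21/2) = 1027/3336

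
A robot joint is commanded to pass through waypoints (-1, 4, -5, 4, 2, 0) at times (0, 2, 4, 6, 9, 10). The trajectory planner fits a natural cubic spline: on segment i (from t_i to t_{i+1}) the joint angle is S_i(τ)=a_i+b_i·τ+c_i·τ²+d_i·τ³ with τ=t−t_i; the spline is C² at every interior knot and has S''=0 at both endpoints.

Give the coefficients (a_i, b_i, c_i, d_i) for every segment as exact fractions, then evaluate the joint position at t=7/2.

  seg 0: a=-1 b=30553/6006 c=0 d=-7769/12012
  seg 1: a=4 b=-16061/6006 c=-7769/2002 d=4456/3003
  seg 2: a=-5 b=-335/858 c=10055/2002 d=-15479/12012
  seg 3: a=4 b=1957/462 c=-2712/1001 d=587/1638
  seg 4: a=2 b=-7039/3003 c=1033/2002 d=-1033/6006
S(7/2) = -29907/8008

Δ: Δ0=5/2, Δ1=-9/2, Δ2=9/2, Δ3=-2/3, Δ4=-2
row 1: diag=8, rhs=-42; c'=1/4, d'=-21/4
row 2: denom=8−2·1/4=15/2; d'=(54−2·-21/4)/(15/2)=43/5
row 3: denom=10−2·4/15=142/15; d'=(-31−2·43/5)/(142/15)=-723/142
row 4: denom=8−3·45/142=1001/142; d'=(-8−3·-723/142)/(1001/142)=1033/1001
back: M4=1033/1001
back: M3=-723/142−45/142·1033/1001=-5424/1001
back: M2=43/5−4/15·-5424/1001=10055/1001
back: M1=-21/4−1/4·10055/1001=-7769/1001
M: M0=0, M1=-7769/1001, M2=10055/1001, M3=-5424/1001, M4=1033/1001, M5=0
seg 0: a=-1, c=M0/2=0, d=(M1−M0)/(6·2)=-7769/12012, b=Δ0−h0·(2M0+M1)/6=30553/6006
seg 1: a=4, c=M1/2=-7769/2002, d=(M2−M1)/(6·2)=4456/3003, b=Δ1−h1·(2M1+M2)/6=-16061/6006
seg 2: a=-5, c=M2/2=10055/2002, d=(M3−M2)/(6·2)=-15479/12012, b=Δ2−h2·(2M2+M3)/6=-335/858
seg 3: a=4, c=M3/2=-2712/1001, d=(M4−M3)/(6·3)=587/1638, b=Δ3−h3·(2M3+M4)/6=1957/462
seg 4: a=2, c=M4/2=1033/2002, d=(M5−M4)/(6·1)=-1033/6006, b=Δ4−h4·(2M4+M5)/6=-7039/3003
t_q=7/2 → seg 1, τ=3/2; S=4+-16061/6006·τ+-7769/2002·τ²+4456/3003·τ³=-29907/8008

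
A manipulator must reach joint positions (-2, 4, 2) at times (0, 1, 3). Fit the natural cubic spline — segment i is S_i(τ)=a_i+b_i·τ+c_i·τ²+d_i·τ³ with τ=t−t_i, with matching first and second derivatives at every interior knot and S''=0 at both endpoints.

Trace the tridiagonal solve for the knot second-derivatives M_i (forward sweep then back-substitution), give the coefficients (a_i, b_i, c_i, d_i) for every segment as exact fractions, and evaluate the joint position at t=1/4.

  seg 0: a=-2 b=43/6 c=0 d=-7/6
  seg 1: a=4 b=11/3 c=-7/2 d=7/12
S(1/4) = -29/128

Δ: Δ0=6, Δ1=-1
row 1: diag=6, rhs=-42; c'=1/3, d'=-7
back: M1=-7
M: M0=0, M1=-7, M2=0
seg 0: a=-2, c=M0/2=0, d=(M1−M0)/(6·1)=-7/6, b=Δ0−h0·(2M0+M1)/6=43/6
seg 1: a=4, c=M1/2=-7/2, d=(M2−M1)/(6·2)=7/12, b=Δ1−h1·(2M1+M2)/6=11/3
t_q=1/4 → seg 0, τ=1/4; S=-2+43/6·τ+0·τ²+-7/6·τ³=-29/128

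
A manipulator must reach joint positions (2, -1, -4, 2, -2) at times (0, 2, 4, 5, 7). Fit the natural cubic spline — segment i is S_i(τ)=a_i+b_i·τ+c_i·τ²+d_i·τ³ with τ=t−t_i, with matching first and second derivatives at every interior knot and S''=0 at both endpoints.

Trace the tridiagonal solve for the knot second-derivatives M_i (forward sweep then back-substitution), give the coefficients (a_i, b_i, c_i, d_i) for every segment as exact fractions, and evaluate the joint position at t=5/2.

Δ: Δ0=-3/2, Δ1=-3/2, Δ2=6, Δ3=-2
row 1: diag=8, rhs=0; c'=1/4, d'=0
row 2: denom=6−2·1/4=11/2; d'=(45−2·0)/(11/2)=90/11
row 3: denom=6−1·2/11=64/11; d'=(-48−1·90/11)/(64/11)=-309/32
back: M3=-309/32
back: M2=90/11−2/11·-309/32=159/16
back: M1=0−1/4·159/16=-159/64
M: M0=0, M1=-159/64, M2=159/16, M3=-309/32, M4=0
seg 0: a=2, c=M0/2=0, d=(M1−M0)/(6·2)=-53/256, b=Δ0−h0·(2M0+M1)/6=-43/64
seg 1: a=-1, c=M1/2=-159/128, d=(M2−M1)/(6·2)=265/256, b=Δ1−h1·(2M1+M2)/6=-101/32
seg 2: a=-4, c=M2/2=159/32, d=(M3−M2)/(6·1)=-209/64, b=Δ2−h2·(2M2+M3)/6=275/64
seg 3: a=2, c=M3/2=-309/64, d=(M4−M3)/(6·2)=103/128, b=Δ3−h3·(2M3+M4)/6=71/16
t_q=5/2 → seg 1, τ=1/2; S=-1+-101/32·τ+-159/128·τ²+265/256·τ³=-5651/2048

  seg 0: a=2 b=-43/64 c=0 d=-53/256
  seg 1: a=-1 b=-101/32 c=-159/128 d=265/256
  seg 2: a=-4 b=275/64 c=159/32 d=-209/64
  seg 3: a=2 b=71/16 c=-309/64 d=103/128
S(5/2) = -5651/2048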